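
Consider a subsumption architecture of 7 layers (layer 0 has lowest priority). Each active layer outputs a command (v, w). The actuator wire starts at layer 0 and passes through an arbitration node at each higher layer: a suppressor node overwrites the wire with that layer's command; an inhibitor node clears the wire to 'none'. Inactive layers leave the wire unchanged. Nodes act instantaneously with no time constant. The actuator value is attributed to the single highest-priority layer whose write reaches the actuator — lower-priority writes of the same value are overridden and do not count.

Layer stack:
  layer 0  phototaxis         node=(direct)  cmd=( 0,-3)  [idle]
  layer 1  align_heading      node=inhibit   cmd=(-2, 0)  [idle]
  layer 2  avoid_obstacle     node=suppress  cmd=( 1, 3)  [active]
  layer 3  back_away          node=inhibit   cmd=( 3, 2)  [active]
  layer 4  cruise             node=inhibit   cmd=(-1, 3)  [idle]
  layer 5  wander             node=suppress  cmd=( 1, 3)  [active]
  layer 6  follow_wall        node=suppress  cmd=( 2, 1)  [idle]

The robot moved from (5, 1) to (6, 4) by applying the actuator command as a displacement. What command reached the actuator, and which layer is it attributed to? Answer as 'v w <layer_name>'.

displacement = (6, 4) − (5, 1) = (1, 3)
[0] phototaxis off; wire := none
[1] align_heading off; pass none
[2] avoid_obstacle on (suppress); wire := (1, 3)
[3] back_away on (inhibit); wire := none
[4] cruise off; pass none
[5] wander on (suppress); wire := (1, 3)
[6] follow_wall off; pass (1, 3)
output (1, 3) — from layer 5 (wander)

1 3 wander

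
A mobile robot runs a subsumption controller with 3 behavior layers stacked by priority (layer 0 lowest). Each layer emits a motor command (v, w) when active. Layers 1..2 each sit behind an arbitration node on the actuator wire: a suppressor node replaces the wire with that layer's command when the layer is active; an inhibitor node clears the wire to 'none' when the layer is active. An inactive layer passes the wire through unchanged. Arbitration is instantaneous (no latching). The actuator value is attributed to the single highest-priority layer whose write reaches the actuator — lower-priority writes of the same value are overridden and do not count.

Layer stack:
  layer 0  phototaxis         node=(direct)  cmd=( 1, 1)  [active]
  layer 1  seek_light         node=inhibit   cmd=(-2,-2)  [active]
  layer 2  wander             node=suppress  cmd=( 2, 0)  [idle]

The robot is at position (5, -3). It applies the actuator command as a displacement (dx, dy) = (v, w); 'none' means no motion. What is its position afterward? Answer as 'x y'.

layer 0 (phototaxis) active — direct: (1, 1)
layer 1 (seek_light) active — inhibits: none
layer 2 (wander) idle — unchanged: none
→ actuator none
position: (5, -3) + none = (5, -3)

5 -3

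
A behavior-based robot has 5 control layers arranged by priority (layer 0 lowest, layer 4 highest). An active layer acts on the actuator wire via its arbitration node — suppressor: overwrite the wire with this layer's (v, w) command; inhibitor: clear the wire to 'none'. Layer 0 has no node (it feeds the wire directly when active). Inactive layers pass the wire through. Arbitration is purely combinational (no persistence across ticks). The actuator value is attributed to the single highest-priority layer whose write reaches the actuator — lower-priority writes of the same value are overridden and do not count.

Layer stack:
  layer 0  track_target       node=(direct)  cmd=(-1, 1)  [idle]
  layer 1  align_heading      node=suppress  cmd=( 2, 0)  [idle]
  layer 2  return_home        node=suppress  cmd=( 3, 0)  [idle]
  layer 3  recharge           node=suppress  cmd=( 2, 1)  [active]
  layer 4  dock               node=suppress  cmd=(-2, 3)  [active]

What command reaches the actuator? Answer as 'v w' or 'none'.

-2 3

layer 0 (track_target) idle — none
layer 1 (align_heading) idle — unchanged: none
layer 2 (return_home) idle — unchanged: none
layer 3 (recharge) active — suppresses: (2, 1)
layer 4 (dock) active — suppresses: (-2, 3)
→ actuator (-2, 3)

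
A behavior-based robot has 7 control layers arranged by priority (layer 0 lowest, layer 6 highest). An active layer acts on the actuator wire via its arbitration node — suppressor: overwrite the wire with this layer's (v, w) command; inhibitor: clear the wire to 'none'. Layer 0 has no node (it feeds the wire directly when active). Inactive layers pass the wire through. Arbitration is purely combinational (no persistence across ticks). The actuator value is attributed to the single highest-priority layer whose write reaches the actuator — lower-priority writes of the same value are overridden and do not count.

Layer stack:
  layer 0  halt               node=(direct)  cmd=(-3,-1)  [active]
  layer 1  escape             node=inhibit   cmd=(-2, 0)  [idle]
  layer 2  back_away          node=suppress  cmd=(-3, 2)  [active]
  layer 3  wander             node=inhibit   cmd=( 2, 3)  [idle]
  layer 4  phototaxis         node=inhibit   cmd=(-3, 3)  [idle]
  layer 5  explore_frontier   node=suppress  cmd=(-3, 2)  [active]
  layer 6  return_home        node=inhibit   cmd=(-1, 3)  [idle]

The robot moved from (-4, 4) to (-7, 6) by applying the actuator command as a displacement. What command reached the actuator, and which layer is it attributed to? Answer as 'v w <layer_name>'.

displacement = (-7, 6) − (-4, 4) = (-3, 2)
L0 halt: active, feeds wire = (-3, -1)
L1 escape: idle → wire stays (-3, -1)
L2 back_away: active, suppressor → wire = (-3, 2)
L3 wander: idle → wire stays (-3, 2)
L4 phototaxis: idle → wire stays (-3, 2)
L5 explore_frontier: active, suppressor → wire = (-3, 2)
L6 return_home: idle → wire stays (-3, 2)
actuator = (-3, 2) — from layer 5 (explore_frontier)

-3 2 explore_frontier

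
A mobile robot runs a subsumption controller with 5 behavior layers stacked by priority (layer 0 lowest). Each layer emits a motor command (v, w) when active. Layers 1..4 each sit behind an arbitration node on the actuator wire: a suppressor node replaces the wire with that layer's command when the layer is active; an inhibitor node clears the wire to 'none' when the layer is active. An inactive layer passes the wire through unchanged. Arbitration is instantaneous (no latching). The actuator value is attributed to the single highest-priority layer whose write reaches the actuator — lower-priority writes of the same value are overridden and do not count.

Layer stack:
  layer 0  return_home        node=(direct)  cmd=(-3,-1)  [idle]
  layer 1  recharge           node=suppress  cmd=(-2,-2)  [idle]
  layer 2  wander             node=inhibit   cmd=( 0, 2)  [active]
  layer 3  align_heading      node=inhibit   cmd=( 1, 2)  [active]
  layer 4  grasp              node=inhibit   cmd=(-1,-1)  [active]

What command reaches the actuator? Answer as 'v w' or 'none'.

layer 0 (return_home) idle — none
layer 1 (recharge) idle — unchanged: none
layer 2 (wander) active — inhibits: none
layer 3 (align_heading) active — inhibits: none
layer 4 (grasp) active — inhibits: none
→ actuator none

none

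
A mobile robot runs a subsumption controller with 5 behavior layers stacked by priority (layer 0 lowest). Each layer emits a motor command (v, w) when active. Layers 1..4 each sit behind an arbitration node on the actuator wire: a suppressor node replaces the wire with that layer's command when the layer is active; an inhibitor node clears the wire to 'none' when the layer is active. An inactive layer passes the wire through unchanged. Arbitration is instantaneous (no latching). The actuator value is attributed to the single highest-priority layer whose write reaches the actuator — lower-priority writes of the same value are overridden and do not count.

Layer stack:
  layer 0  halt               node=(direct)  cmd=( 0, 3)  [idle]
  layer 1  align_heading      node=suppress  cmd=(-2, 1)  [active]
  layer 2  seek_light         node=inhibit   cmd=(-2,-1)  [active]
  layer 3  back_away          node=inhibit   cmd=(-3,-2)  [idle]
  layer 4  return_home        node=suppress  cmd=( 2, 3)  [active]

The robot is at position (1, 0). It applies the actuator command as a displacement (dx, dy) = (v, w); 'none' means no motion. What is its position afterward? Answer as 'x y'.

3 3

L0 halt: idle → wire = none
L1 align_heading: active, suppressor → wire = (-2, 1)
L2 seek_light: active, inhibitor → wire = none
L3 back_away: idle → wire stays none
L4 return_home: active, suppressor → wire = (2, 3)
actuator = (2, 3)
position: (1, 0) + (2, 3) = (3, 3)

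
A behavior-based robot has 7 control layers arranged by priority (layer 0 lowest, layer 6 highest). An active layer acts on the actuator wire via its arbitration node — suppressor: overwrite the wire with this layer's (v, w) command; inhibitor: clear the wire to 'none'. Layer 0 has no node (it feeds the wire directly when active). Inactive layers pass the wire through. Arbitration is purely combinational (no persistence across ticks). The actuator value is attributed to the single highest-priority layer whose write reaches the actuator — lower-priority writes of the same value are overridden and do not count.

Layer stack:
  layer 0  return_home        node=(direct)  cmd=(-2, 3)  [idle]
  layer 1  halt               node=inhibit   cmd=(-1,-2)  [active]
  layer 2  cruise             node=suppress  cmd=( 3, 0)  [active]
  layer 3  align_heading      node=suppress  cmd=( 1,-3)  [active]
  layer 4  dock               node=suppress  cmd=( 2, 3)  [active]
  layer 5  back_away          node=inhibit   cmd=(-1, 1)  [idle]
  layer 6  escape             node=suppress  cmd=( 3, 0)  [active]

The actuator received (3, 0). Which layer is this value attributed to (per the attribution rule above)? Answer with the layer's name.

layer 0 (return_home) idle — none
layer 1 (halt) active — inhibits: none
layer 2 (cruise) active — suppresses: (3, 0)
layer 3 (align_heading) active — suppresses: (1, -3)
layer 4 (dock) active — suppresses: (2, 3)
layer 5 (back_away) idle — unchanged: (2, 3)
layer 6 (escape) active — suppresses: (3, 0)
→ actuator (3, 0)
last writer: layer 6 = escape

escape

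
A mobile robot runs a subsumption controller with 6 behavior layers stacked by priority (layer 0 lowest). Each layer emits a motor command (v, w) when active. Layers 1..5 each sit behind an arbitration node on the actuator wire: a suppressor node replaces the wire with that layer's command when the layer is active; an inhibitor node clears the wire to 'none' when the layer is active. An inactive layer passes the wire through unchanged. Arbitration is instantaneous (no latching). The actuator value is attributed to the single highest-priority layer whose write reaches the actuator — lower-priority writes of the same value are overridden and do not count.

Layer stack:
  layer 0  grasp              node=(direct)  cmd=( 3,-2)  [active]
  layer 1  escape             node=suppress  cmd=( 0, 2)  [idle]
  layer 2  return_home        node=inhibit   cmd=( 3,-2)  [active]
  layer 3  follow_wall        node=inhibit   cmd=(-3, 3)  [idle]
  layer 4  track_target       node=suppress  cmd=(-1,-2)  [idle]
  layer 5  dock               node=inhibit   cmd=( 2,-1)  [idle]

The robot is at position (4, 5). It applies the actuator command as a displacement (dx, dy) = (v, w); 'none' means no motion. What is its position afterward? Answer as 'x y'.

4 5

layer 0 (grasp) active — direct: (3, -2)
layer 1 (escape) idle — unchanged: (3, -2)
layer 2 (return_home) active — inhibits: none
layer 3 (follow_wall) idle — unchanged: none
layer 4 (track_target) idle — unchanged: none
layer 5 (dock) idle — unchanged: none
→ actuator none
position: (4, 5) + none = (4, 5)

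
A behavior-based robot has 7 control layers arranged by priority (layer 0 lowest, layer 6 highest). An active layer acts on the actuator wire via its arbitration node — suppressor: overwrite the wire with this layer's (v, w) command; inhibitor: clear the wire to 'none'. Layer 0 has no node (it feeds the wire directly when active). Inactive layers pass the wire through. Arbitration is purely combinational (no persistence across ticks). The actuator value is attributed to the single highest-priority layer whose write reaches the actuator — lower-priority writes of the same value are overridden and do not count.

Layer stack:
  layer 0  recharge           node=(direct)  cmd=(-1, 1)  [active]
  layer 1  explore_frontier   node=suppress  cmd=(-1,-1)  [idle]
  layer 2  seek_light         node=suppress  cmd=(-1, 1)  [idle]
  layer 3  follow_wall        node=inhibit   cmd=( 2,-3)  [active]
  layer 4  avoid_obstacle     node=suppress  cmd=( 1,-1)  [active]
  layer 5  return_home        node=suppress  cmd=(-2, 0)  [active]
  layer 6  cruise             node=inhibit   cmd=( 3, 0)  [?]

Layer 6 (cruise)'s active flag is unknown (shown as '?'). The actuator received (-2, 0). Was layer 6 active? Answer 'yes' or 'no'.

no

If layer 6 is active=yes:
  actuator would be none
If layer 6 is active=no:
  actuator would be (-2, 0)
Observed (-2, 0), so layer 6 was idle.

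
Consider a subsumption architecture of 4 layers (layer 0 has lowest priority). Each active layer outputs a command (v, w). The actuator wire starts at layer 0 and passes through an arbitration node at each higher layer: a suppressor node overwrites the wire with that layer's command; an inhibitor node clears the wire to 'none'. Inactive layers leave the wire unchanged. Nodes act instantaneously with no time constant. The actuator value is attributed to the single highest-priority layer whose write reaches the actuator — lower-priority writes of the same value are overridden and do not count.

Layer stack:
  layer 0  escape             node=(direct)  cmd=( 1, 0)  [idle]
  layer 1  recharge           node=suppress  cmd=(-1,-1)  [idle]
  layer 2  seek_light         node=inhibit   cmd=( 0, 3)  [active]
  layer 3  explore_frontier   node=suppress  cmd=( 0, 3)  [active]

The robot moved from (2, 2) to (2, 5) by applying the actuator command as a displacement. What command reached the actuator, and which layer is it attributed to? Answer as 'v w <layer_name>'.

displacement = (2, 5) − (2, 2) = (0, 3)
L0 escape: idle → wire = none
L1 recharge: idle → wire stays none
L2 seek_light: active, inhibitor → wire = none
L3 explore_frontier: active, suppressor → wire = (0, 3)
actuator = (0, 3) — from layer 3 (explore_frontier)

0 3 explore_frontier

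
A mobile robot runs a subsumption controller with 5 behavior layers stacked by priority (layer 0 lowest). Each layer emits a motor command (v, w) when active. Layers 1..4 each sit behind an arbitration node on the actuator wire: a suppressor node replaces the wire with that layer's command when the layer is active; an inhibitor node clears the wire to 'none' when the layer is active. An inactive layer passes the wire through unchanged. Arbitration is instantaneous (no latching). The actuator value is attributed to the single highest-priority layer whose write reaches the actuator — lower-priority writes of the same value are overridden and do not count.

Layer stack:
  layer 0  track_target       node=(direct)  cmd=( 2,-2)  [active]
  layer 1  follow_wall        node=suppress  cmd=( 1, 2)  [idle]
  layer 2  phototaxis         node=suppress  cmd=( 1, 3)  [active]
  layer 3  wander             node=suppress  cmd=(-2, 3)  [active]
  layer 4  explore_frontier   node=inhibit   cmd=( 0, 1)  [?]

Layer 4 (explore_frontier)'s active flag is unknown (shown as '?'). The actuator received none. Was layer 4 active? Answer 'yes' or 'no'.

If layer 4 is active=yes:
  actuator would be none
If layer 4 is active=no:
  actuator would be (-2, 3)
Observed none, so layer 4 was active.

yes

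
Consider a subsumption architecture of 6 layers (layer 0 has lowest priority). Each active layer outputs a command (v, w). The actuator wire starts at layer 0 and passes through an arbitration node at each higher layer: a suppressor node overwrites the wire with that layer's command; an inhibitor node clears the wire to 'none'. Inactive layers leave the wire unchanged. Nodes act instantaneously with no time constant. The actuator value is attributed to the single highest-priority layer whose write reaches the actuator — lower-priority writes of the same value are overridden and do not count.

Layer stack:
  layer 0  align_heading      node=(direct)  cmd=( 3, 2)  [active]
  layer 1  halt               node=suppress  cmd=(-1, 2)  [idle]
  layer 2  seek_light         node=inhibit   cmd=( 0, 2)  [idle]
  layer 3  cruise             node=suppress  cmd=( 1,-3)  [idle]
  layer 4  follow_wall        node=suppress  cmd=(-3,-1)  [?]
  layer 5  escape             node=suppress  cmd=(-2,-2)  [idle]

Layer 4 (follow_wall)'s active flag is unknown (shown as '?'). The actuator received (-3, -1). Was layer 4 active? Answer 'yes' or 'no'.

yes

If layer 4 is active=yes:
  actuator would be (-3, -1)
If layer 4 is active=no:
  actuator would be (3, 2)
Observed (-3, -1), so layer 4 was active.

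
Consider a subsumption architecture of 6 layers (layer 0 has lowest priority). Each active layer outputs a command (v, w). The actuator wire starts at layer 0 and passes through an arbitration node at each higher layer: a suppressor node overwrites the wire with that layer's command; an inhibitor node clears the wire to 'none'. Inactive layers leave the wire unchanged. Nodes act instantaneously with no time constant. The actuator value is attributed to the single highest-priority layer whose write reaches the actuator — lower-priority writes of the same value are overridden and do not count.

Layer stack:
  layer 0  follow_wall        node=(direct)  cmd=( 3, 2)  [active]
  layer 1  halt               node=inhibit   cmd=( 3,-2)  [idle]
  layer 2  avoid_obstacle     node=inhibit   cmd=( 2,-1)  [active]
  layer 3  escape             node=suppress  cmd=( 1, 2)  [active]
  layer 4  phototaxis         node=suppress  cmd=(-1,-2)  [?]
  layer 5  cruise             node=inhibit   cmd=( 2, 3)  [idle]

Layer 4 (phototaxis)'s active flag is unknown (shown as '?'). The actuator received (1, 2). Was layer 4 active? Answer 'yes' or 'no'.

no

If layer 4 is active=yes:
  actuator would be (-1, -2)
If layer 4 is active=no:
  actuator would be (1, 2)
Observed (1, 2), so layer 4 was idle.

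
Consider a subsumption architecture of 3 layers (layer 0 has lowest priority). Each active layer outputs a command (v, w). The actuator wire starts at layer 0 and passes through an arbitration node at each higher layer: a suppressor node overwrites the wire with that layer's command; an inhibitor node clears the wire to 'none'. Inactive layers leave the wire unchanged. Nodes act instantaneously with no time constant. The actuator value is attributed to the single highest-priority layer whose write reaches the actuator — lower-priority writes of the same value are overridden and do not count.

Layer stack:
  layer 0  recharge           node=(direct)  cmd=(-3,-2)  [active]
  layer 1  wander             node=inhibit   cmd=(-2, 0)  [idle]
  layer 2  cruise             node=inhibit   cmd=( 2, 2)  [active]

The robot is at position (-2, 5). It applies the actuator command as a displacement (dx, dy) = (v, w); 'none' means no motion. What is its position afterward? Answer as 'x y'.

-2 5

L0 recharge: active, feeds wire = (-3, -2)
L1 wander: idle → wire stays (-3, -2)
L2 cruise: active, inhibitor → wire = none
actuator = none
position: (-2, 5) + none = (-2, 5)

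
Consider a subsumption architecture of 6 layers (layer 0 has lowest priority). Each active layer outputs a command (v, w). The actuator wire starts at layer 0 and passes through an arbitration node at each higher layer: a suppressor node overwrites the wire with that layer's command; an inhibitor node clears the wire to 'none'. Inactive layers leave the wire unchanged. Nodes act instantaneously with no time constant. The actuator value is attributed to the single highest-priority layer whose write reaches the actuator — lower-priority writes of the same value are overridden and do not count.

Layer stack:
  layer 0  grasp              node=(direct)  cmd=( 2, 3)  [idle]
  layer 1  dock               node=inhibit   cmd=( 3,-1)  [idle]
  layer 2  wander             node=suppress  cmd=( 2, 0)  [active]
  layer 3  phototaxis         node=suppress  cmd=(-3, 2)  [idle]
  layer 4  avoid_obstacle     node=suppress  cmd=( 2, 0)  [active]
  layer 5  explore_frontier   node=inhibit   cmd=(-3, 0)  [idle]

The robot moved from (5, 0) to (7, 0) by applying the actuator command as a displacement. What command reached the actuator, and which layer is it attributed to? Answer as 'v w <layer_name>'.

displacement = (7, 0) − (5, 0) = (2, 0)
L0 grasp: idle → wire = none
L1 dock: idle → wire stays none
L2 wander: active, suppressor → wire = (2, 0)
L3 phototaxis: idle → wire stays (2, 0)
L4 avoid_obstacle: active, suppressor → wire = (2, 0)
L5 explore_frontier: idle → wire stays (2, 0)
actuator = (2, 0) — from layer 4 (avoid_obstacle)

2 0 avoid_obstacle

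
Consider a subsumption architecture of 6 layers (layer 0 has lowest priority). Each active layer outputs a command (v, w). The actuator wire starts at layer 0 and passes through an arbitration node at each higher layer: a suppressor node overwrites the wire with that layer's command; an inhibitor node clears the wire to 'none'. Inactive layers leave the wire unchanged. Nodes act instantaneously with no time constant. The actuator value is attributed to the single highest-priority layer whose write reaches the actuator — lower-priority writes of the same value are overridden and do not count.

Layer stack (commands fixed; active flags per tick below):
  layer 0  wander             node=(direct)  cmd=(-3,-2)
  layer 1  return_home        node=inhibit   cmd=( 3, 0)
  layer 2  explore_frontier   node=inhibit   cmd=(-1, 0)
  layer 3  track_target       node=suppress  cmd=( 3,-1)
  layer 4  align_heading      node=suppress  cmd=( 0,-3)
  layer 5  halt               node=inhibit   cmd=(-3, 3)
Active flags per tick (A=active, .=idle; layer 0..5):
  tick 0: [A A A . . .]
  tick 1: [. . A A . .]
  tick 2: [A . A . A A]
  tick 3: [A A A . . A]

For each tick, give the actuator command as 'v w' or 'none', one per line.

tick 0:
  [0] wander on; wire := (-3, -2)
  [1] return_home on (inhibit); wire := none
  [2] explore_frontier on (inhibit); wire := none
  [3] track_target off; pass none
  [4] align_heading off; pass none
  [5] halt off; pass none
  output none
tick 1:
  [0] wander off; wire := none
  [1] return_home off; pass none
  [2] explore_frontier on (inhibit); wire := none
  [3] track_target on (suppress); wire := (3, -1)
  [4] align_heading off; pass (3, -1)
  [5] halt off; pass (3, -1)
  output (3, -1)
tick 2:
  [0] wander on; wire := (-3, -2)
  [1] return_home off; pass (-3, -2)
  [2] explore_frontier on (inhibit); wire := none
  [3] track_target off; pass none
  [4] align_heading on (suppress); wire := (0, -3)
  [5] halt on (inhibit); wire := none
  output none
tick 3:
  [0] wander on; wire := (-3, -2)
  [1] return_home on (inhibit); wire := none
  [2] explore_frontier on (inhibit); wire := none
  [3] track_target off; pass none
  [4] align_heading off; pass none
  [5] halt on (inhibit); wire := none
  output none

none
3 -1
none
none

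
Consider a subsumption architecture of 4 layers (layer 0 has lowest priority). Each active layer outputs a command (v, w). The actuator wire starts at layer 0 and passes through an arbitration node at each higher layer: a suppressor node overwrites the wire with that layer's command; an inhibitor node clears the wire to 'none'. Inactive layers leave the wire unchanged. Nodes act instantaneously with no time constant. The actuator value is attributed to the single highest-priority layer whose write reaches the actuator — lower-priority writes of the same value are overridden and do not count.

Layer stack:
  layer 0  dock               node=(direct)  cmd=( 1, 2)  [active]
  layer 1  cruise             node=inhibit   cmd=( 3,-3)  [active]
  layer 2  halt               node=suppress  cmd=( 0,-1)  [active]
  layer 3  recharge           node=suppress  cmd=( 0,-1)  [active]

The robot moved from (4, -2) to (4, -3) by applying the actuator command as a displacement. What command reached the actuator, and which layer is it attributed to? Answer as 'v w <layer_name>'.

0 -1 recharge

displacement = (4, -3) − (4, -2) = (0, -1)
[0] dock on; wire := (1, 2)
[1] cruise on (inhibit); wire := none
[2] halt on (suppress); wire := (0, -1)
[3] recharge on (suppress); wire := (0, -1)
output (0, -1) — from layer 3 (recharge)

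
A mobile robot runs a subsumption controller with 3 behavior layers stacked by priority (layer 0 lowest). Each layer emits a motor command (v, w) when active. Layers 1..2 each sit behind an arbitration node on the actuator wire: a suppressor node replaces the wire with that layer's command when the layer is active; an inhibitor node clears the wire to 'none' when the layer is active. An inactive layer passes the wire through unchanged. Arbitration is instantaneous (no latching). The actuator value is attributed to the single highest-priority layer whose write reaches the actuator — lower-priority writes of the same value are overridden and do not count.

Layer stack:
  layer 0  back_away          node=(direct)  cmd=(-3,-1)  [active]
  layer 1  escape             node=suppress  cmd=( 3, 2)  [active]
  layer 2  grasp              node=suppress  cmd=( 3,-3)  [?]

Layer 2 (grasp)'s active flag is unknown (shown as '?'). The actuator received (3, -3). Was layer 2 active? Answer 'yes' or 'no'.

yes

If layer 2 is active=yes:
  actuator would be (3, -3)
If layer 2 is active=no:
  actuator would be (3, 2)
Observed (3, -3), so layer 2 was active.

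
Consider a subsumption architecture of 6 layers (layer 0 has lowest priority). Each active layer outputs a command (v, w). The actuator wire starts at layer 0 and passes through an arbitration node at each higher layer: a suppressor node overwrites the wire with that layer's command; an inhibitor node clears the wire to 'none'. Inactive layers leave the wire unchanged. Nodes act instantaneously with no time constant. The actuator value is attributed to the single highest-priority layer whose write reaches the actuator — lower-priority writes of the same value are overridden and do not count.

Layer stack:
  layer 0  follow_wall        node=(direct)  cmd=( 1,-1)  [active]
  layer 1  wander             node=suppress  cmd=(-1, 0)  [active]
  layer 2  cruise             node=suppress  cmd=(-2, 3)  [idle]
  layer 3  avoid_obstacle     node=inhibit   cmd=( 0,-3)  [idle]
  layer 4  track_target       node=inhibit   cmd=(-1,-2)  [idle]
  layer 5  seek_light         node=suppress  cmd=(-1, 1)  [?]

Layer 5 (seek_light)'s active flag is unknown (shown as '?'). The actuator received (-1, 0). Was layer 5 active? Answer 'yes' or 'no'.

no

If layer 5 is active=yes:
  actuator would be (-1, 1)
If layer 5 is active=no:
  actuator would be (-1, 0)
Observed (-1, 0), so layer 5 was idle.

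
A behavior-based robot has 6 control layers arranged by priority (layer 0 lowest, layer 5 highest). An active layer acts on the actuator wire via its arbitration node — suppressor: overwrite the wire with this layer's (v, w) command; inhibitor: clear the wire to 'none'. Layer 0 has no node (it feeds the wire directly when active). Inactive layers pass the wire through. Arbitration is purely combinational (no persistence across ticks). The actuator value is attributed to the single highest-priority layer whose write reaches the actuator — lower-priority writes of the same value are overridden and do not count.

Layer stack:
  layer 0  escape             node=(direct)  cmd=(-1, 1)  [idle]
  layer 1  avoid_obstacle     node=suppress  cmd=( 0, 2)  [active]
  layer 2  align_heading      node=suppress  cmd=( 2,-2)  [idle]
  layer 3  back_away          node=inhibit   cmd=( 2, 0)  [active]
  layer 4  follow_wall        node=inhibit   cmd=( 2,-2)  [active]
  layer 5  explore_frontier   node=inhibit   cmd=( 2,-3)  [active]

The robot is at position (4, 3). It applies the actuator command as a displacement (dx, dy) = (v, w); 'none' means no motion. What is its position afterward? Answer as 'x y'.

4 3

L0 escape: idle → wire = none
L1 avoid_obstacle: active, suppressor → wire = (0, 2)
L2 align_heading: idle → wire stays (0, 2)
L3 back_away: active, inhibitor → wire = none
L4 follow_wall: active, inhibitor → wire = none
L5 explore_frontier: active, inhibitor → wire = none
actuator = none
position: (4, 3) + none = (4, 3)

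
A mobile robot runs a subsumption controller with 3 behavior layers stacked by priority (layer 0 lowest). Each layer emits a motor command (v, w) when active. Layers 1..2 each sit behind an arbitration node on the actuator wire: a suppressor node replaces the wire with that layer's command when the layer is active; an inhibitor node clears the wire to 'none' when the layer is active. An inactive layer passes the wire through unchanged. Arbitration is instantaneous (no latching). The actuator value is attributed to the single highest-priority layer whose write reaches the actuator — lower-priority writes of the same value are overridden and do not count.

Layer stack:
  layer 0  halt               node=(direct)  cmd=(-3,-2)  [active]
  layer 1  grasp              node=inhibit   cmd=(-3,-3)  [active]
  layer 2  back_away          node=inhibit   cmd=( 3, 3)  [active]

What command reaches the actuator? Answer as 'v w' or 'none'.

[0] halt on; wire := (-3, -2)
[1] grasp on (inhibit); wire := none
[2] back_away on (inhibit); wire := none
output none

none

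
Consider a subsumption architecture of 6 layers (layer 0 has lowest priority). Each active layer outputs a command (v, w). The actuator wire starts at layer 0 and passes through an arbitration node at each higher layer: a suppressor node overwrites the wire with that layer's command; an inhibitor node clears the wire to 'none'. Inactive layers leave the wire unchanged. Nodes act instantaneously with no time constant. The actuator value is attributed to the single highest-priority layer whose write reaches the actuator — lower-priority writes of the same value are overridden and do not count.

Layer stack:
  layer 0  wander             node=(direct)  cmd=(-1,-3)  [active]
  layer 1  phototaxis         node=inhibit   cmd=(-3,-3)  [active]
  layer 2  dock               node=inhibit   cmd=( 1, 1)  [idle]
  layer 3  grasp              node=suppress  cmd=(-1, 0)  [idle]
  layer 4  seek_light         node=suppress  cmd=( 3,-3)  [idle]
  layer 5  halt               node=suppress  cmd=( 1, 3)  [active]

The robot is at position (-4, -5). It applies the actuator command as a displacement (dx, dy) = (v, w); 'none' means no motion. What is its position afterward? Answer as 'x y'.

L0 wander: active, feeds wire = (-1, -3)
L1 phototaxis: active, inhibitor → wire = none
L2 dock: idle → wire stays none
L3 grasp: idle → wire stays none
L4 seek_light: idle → wire stays none
L5 halt: active, suppressor → wire = (1, 3)
actuator = (1, 3)
position: (-4, -5) + (1, 3) = (-3, -2)

-3 -2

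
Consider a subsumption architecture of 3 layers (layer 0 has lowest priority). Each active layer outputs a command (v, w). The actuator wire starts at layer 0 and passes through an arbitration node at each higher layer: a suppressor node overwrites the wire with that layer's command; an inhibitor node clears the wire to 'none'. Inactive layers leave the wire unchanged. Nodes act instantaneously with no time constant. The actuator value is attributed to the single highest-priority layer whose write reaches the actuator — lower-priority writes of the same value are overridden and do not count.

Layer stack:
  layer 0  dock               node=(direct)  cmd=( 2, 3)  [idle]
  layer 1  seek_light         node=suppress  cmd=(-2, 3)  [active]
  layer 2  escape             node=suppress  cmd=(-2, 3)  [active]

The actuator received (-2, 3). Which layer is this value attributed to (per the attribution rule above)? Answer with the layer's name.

escape

L0 dock: idle → wire = none
L1 seek_light: active, suppressor → wire = (-2, 3)
L2 escape: active, suppressor → wire = (-2, 3)
actuator = (-2, 3)
last writer: layer 2 = escape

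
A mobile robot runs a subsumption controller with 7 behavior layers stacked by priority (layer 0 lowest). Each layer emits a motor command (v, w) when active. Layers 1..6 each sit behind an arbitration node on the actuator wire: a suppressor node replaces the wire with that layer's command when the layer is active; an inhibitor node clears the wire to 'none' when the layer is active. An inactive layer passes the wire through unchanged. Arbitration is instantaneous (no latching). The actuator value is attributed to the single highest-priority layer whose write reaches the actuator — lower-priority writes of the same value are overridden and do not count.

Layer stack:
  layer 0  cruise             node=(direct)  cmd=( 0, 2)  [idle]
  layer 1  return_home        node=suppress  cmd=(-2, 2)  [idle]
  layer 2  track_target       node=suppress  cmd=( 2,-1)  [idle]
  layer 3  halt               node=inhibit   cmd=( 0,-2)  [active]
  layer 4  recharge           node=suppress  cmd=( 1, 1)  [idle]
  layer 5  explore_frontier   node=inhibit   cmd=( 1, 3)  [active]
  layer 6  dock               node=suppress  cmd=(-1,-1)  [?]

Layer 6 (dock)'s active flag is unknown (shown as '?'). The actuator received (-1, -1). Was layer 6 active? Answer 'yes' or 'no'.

If layer 6 is active=yes:
  actuator would be (-1, -1)
If layer 6 is active=no:
  actuator would be none
Observed (-1, -1), so layer 6 was active.

yes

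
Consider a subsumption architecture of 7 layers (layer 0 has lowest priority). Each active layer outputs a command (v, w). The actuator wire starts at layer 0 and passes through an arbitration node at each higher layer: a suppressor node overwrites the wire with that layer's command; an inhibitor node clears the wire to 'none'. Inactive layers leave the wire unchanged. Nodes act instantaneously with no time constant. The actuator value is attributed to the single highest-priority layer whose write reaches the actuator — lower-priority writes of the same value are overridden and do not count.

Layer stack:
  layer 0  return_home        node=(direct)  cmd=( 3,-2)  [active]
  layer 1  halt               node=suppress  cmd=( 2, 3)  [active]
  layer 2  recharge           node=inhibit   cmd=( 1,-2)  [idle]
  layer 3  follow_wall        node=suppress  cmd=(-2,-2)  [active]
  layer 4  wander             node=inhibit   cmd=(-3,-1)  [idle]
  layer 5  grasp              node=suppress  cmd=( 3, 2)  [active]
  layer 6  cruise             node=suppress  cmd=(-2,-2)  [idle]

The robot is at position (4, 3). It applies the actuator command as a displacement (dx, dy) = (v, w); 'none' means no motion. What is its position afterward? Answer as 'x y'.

7 5

[0] return_home on; wire := (3, -2)
[1] halt on (suppress); wire := (2, 3)
[2] recharge off; pass (2, 3)
[3] follow_wall on (suppress); wire := (-2, -2)
[4] wander off; pass (-2, -2)
[5] grasp on (suppress); wire := (3, 2)
[6] cruise off; pass (3, 2)
output (3, 2)
position: (4, 3) + (3, 2) = (7, 5)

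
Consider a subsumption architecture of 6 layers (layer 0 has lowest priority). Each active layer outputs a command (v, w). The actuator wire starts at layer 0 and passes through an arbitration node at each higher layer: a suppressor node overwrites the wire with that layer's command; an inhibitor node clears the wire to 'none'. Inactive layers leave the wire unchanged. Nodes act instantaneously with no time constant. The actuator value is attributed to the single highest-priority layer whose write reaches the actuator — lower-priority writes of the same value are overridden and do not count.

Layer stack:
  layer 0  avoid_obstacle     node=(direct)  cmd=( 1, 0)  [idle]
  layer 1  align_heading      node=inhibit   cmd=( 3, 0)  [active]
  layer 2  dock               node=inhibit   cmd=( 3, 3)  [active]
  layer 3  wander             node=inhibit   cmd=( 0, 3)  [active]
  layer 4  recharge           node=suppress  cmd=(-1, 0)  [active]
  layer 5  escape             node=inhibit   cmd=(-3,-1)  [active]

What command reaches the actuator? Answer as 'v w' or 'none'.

[0] avoid_obstacle off; wire := none
[1] align_heading on (inhibit); wire := none
[2] dock on (inhibit); wire := none
[3] wander on (inhibit); wire := none
[4] recharge on (suppress); wire := (-1, 0)
[5] escape on (inhibit); wire := none
output none

none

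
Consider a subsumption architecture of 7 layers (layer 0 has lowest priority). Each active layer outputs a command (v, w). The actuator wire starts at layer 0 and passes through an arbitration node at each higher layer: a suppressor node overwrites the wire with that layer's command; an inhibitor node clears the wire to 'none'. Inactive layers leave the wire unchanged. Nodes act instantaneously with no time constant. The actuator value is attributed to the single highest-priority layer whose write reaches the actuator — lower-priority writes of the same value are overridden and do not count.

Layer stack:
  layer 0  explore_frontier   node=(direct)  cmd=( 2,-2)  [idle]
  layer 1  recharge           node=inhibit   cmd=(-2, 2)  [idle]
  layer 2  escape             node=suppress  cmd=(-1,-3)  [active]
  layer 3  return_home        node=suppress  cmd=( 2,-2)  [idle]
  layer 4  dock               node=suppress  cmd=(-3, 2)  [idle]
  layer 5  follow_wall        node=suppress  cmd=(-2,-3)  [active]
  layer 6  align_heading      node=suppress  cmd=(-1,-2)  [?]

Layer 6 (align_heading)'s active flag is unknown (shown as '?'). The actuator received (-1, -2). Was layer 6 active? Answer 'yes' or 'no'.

yes

If layer 6 is active=yes:
  actuator would be (-1, -2)
If layer 6 is active=no:
  actuator would be (-2, -3)
Observed (-1, -2), so layer 6 was active.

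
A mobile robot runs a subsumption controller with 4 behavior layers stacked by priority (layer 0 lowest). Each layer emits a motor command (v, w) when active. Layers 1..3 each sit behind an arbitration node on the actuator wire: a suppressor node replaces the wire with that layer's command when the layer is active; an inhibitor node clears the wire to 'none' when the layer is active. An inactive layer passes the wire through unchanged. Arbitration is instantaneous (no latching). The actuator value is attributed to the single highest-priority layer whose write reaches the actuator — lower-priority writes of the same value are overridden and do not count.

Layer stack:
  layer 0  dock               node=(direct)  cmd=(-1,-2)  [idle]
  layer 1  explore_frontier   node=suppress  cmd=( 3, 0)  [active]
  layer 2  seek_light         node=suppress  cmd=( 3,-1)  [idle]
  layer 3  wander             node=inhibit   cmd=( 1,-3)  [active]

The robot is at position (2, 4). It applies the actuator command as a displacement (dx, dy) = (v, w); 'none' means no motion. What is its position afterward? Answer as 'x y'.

2 4

layer 0 (dock) idle — none
layer 1 (explore_frontier) active — suppresses: (3, 0)
layer 2 (seek_light) idle — unchanged: (3, 0)
layer 3 (wander) active — inhibits: none
→ actuator none
position: (2, 4) + none = (2, 4)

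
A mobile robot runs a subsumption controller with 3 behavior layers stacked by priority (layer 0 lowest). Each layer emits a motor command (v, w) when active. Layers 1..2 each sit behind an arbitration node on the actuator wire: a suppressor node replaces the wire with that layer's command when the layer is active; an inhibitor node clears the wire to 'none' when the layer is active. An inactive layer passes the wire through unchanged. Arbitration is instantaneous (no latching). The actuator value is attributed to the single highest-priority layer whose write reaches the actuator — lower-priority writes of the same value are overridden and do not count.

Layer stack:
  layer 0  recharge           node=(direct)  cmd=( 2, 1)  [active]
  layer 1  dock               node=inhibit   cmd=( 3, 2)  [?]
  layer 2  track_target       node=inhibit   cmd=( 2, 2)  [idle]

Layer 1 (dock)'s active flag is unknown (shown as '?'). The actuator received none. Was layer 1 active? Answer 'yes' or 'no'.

yes

If layer 1 is active=yes:
  actuator would be none
If layer 1 is active=no:
  actuator would be (2, 1)
Observed none, so layer 1 was active.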